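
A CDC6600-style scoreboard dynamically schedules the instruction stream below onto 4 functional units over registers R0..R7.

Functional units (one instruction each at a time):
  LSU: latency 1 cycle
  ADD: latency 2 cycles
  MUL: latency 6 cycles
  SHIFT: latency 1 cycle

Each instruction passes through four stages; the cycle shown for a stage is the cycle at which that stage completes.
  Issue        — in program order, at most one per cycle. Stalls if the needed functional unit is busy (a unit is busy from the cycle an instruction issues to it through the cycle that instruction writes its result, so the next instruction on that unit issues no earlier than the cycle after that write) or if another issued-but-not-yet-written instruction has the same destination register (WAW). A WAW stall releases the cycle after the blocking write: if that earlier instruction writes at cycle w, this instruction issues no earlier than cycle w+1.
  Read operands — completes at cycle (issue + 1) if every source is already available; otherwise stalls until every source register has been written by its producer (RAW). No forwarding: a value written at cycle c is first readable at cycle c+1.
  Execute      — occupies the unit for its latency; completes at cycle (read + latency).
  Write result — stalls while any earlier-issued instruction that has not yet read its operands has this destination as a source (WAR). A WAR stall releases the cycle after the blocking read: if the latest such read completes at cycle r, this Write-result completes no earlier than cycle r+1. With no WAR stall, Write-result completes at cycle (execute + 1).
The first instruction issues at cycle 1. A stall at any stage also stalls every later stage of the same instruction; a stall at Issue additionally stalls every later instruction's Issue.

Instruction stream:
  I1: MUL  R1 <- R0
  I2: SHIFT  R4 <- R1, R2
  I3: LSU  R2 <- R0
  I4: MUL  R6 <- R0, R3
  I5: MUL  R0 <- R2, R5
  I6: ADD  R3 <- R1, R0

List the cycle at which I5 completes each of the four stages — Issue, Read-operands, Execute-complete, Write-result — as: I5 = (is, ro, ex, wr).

I1  is:1  ro:2  ex:8  wr:9
I2  is:2  ro:10  ex:11  wr:12  — RAW R1: wait I1 write@9
I3  is:3  ro:4  ex:5  wr:11  — WAR R2: wait I2 read@10
I4  is:10  ro:11  ex:17  wr:18  — struct: MUL busy until I1 writes@9
I5  is:19  ro:20  ex:26  wr:27  — struct: MUL busy until I4 writes@18
I6  is:20  ro:28  ex:30  wr:31  — RAW R0: wait I5 write@27

I5 = (19, 20, 26, 27)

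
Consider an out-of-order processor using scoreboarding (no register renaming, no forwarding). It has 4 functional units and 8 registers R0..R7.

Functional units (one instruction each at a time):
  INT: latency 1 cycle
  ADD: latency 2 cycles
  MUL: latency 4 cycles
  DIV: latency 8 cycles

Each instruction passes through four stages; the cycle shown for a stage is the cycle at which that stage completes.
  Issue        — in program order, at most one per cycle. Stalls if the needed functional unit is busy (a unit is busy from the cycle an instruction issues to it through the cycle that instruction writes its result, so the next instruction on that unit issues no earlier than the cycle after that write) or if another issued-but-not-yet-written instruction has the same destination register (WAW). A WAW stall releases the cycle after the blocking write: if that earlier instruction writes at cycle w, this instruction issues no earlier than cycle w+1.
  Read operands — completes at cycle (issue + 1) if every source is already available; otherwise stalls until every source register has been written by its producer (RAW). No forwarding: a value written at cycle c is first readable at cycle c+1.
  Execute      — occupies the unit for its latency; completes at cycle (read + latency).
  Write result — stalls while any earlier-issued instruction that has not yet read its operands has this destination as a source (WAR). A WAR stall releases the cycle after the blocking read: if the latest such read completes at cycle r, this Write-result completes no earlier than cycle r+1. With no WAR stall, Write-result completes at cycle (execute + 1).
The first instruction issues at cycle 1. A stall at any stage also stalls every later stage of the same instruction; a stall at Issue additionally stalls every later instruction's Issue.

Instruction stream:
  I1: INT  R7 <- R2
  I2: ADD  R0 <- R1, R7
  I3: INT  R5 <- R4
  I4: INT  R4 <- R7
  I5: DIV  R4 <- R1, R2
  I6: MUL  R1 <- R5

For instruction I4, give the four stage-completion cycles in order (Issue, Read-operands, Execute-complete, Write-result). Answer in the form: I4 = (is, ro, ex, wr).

t=1  issue I1 (INT)
t=2  I1 read-ops, issue I2 (ADD)
t=3  I1 finished on INT
t=4  I1→R7
t=5  I2 read-ops, issue I3 (INT)
t=6  I3 read-ops
t=7  I2 finished on ADD, I3 finished on INT
t=8  I2→R0, I3→R5
t=9  issue I4 (INT)
t=10  I4 read-ops
t=11  I4 finished on INT
t=12  I4→R4
t=13  issue I5 (DIV)
t=14  I5 read-ops, issue I6 (MUL)
t=15  I6 read-ops
t=19  I6 finished on MUL
t=20  I6→R1
t=22  I5 finished on DIV
t=23  I5→R4

I4 = (9, 10, 11, 12)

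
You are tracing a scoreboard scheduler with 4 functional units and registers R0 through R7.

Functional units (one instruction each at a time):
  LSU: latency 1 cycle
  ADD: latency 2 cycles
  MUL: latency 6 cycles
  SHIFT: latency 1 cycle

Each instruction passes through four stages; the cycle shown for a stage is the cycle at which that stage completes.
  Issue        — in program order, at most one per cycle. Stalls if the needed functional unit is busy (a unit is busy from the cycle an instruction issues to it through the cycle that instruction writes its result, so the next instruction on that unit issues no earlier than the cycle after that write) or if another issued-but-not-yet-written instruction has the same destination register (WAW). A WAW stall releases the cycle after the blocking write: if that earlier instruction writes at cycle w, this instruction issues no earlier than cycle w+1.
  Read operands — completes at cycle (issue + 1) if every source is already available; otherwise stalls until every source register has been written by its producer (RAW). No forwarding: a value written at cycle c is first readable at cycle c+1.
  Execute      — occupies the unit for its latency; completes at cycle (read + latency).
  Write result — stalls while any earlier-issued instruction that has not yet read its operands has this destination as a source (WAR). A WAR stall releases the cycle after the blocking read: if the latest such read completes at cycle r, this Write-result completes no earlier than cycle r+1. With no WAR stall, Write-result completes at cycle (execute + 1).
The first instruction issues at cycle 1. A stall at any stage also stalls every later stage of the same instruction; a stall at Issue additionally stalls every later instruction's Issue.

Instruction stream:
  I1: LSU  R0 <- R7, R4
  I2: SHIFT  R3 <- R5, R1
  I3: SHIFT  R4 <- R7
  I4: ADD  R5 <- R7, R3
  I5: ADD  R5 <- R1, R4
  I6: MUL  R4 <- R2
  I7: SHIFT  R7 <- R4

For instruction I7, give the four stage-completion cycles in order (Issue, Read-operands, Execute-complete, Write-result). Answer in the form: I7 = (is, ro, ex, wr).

[I1] 1/2/3/4
[I2] 2/3/4/5
[I3] 6/7/8/9  (struct: SHIFT busy until I2 writes@5)
[I4] 7/8/10/11
[I5] 12/13/15/16  (struct: ADD busy until I4 writes@11)
[I6] 13/14/20/21
[I7] 14/22/23/24  (RAW R4: wait I6 write@21)

I7 = (14, 22, 23, 24)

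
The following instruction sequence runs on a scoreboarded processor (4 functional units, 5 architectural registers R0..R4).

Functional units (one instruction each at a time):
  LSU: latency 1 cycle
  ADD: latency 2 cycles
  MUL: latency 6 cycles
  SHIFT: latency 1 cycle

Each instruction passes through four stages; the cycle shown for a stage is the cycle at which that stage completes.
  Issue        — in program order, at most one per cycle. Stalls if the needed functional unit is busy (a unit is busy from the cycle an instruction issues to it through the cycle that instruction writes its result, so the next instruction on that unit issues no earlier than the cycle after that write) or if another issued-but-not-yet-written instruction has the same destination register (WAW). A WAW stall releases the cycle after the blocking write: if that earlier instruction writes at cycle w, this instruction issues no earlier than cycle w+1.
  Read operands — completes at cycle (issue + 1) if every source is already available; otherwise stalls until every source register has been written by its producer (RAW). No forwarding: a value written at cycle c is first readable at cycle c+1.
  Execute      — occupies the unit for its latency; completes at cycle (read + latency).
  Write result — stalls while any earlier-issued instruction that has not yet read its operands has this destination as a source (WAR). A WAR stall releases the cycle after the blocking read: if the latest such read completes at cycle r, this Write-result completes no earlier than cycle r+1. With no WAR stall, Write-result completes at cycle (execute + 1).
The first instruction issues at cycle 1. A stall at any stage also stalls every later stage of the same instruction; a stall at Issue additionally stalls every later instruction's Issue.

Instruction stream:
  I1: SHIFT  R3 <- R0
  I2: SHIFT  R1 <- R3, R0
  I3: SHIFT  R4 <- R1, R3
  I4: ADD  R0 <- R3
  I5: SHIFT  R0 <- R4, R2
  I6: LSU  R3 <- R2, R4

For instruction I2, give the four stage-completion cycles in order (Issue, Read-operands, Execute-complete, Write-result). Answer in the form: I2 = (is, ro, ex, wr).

c1: issue I1 (SHIFT)
c2: I1 read-ops
c3: I1 finished on SHIFT
c4: I1→R3
c5: issue I2 (SHIFT)
c6: I2 read-ops
c7: I2 finished on SHIFT
c8: I2→R1
c9: issue I3 (SHIFT)
c10: I3 read-ops, issue I4 (ADD)
c11: I3 finished on SHIFT, I4 read-ops
c12: I3→R4
c13: I4 finished on ADD
c14: I4→R0
c15: issue I5 (SHIFT)
c16: I5 read-ops, issue I6 (LSU)
c17: I5 finished on SHIFT, I6 read-ops
c18: I5→R0, I6 finished on LSU
c19: I6→R3

I2 = (5, 6, 7, 8)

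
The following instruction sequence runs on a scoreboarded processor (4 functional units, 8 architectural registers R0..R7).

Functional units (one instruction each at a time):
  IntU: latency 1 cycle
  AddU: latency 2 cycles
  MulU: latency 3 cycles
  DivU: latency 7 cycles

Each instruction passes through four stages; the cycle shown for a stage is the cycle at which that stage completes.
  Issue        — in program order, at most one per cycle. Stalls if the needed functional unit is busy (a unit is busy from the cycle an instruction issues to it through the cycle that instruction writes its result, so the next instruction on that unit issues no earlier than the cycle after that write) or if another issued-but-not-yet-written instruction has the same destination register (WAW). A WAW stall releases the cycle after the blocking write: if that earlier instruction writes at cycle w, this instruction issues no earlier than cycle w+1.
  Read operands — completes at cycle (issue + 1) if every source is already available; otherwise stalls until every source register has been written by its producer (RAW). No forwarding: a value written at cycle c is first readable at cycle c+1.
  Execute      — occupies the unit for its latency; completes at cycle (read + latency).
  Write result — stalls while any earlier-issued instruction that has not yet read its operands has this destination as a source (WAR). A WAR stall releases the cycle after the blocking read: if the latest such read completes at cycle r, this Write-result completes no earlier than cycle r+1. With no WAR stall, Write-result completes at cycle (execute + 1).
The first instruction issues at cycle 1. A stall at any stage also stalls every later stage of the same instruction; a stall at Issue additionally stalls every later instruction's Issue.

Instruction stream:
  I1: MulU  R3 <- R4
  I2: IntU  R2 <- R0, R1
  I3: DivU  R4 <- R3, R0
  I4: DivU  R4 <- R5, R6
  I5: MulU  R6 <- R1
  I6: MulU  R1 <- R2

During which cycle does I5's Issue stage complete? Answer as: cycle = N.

cycle = 17

[I1] 1/2/5/6
[I2] 2/3/4/5
[I3] 3/7/14/15  (RAW R3: wait I1 write@6)
[I4] 16/17/24/25  (struct: DivU busy until I3 writes@15)
[I5] 17/18/21/22
[I6] 23/24/27/28  (struct: MulU busy until I5 writes@22)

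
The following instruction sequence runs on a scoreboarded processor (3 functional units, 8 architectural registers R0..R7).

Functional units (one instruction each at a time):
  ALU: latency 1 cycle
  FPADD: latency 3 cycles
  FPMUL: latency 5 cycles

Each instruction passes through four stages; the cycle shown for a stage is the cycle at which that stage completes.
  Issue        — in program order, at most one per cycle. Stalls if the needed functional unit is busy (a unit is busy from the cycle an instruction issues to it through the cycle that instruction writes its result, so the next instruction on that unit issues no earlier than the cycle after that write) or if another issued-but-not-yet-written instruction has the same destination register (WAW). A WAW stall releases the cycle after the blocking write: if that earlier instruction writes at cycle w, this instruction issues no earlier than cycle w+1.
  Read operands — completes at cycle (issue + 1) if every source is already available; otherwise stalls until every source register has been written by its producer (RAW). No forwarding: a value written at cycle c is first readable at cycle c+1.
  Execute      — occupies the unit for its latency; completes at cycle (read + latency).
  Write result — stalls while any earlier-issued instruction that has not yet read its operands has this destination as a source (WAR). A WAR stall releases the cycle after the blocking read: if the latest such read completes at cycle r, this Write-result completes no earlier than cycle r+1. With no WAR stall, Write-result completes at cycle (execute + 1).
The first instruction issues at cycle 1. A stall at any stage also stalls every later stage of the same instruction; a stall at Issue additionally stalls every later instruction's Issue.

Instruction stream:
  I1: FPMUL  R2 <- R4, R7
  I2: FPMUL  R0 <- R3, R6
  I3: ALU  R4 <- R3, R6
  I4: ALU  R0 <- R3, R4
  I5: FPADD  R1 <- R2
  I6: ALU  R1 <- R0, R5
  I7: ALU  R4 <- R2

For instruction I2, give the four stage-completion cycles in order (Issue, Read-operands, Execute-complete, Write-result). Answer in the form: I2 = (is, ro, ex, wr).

I2 = (9, 10, 15, 16)

I1: IS=1 RO=2 EX=7 WR=8
I2: IS=9 RO=10 EX=15 WR=16  [struct: FPMUL busy until I1 writes@8]
I3: IS=10 RO=11 EX=12 WR=13
I4: IS=17 RO=18 EX=19 WR=20  [WAW R0: wait I2 write@16]
I5: IS=18 RO=19 EX=22 WR=23
I6: IS=24 RO=25 EX=26 WR=27  [WAW R1: wait I5 write@23]
I7: IS=28 RO=29 EX=30 WR=31  [struct: ALU busy until I6 writes@27]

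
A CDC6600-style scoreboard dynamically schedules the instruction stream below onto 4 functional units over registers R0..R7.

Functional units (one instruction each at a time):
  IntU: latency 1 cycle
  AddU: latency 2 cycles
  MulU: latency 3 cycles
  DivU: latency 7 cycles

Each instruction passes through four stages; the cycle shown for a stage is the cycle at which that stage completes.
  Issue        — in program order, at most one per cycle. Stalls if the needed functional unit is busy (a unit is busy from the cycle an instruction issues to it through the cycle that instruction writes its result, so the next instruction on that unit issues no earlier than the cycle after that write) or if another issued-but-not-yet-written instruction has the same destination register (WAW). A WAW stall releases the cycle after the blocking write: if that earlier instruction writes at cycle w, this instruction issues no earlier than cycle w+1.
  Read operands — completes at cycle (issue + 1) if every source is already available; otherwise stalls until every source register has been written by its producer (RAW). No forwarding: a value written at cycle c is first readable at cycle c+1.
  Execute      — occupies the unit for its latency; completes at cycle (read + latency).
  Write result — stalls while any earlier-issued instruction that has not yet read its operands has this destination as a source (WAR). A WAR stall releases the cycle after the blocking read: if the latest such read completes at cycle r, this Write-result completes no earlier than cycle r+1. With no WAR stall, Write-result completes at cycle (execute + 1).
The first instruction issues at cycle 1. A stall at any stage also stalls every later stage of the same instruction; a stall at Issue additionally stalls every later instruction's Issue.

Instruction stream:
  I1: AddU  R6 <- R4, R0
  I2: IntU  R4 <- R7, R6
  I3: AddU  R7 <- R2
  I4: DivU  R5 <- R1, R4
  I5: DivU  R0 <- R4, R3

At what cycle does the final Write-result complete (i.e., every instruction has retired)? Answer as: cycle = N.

cycle = 27

t=1  I1 dispatched to AddU
t=2  I1 operands ready · I2 dispatched to IntU
t=4  I1 complete
t=5  R6←I1
t=6  I2 operands ready · I3 dispatched to AddU
t=7  I2 complete · I3 operands ready · I4 dispatched to DivU
t=8  R4←I2
t=9  I3 complete · I4 operands ready
t=10  R7←I3
t=16  I4 complete
t=17  R5←I4
t=18  I5 dispatched to DivU
t=19  I5 operands ready
t=26  I5 complete
t=27  R0←I5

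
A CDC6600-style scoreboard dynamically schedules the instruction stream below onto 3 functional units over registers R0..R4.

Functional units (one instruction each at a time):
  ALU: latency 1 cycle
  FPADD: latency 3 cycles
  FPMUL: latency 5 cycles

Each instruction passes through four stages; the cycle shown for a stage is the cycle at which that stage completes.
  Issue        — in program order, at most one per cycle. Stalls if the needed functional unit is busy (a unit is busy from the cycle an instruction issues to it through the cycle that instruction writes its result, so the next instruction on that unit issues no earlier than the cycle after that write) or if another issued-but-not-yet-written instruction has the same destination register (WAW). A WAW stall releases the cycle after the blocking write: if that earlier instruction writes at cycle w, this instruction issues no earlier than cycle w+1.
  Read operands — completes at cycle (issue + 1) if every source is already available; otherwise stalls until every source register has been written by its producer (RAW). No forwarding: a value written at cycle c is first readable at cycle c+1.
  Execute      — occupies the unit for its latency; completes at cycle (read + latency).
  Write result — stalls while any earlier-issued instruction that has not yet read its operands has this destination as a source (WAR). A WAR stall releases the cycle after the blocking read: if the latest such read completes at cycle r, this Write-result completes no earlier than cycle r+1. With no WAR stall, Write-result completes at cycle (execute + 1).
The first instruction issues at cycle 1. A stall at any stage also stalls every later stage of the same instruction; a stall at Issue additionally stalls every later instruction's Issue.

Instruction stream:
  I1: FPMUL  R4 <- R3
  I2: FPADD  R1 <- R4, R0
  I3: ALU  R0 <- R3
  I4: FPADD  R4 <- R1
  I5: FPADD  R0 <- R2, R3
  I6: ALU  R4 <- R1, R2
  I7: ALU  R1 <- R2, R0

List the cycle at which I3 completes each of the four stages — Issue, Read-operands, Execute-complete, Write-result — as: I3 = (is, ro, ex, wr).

c1: I1→FPMUL
c2: I1 RO, I2→FPADD
c3: I3→ALU
c4: I3 RO
c5: I3 EX
c7: I1 EX
c8: I1 WR R4
c9: I2 RO
c10: I3 WR R0
c12: I2 EX
c13: I2 WR R1
c14: I4→FPADD
c15: I4 RO
c18: I4 EX
c19: I4 WR R4
c20: I5→FPADD
c21: I5 RO, I6→ALU
c22: I6 RO
c23: I6 EX
c24: I5 EX, I6 WR R4
c25: I5 WR R0, I7→ALU
c26: I7 RO
c27: I7 EX
c28: I7 WR R1

I3 = (3, 4, 5, 10)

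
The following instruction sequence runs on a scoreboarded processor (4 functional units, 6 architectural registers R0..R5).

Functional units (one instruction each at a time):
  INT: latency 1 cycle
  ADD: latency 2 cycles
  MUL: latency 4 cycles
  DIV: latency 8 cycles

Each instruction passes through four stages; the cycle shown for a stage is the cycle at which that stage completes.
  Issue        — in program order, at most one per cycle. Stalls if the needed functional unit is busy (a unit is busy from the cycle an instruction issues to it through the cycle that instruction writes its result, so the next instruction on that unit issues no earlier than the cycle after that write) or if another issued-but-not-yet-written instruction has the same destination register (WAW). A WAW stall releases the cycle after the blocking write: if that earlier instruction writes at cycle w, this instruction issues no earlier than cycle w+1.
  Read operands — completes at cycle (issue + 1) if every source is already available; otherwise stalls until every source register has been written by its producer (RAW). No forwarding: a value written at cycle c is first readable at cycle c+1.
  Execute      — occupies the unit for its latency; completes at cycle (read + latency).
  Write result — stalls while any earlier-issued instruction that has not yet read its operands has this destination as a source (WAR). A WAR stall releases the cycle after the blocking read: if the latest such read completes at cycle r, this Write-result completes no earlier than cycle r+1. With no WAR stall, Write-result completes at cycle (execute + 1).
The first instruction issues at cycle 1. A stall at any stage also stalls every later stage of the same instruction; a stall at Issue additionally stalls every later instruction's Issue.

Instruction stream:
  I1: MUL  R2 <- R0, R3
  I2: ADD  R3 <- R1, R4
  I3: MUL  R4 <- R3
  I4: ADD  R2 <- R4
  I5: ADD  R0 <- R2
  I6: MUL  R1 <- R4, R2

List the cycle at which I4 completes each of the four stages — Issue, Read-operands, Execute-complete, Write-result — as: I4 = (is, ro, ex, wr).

c1: I1→MUL
c2: I1 RO; I2→ADD
c3: I2 RO
c5: I2 EX
c6: I1 EX; I2 WR R3
c7: I1 WR R2
c8: I3→MUL
c9: I3 RO; I4→ADD
c13: I3 EX
c14: I3 WR R4
c15: I4 RO
c17: I4 EX
c18: I4 WR R2
c19: I5→ADD
c20: I5 RO; I6→MUL
c21: I6 RO
c22: I5 EX
c23: I5 WR R0
c25: I6 EX
c26: I6 WR R1

I4 = (9, 15, 17, 18)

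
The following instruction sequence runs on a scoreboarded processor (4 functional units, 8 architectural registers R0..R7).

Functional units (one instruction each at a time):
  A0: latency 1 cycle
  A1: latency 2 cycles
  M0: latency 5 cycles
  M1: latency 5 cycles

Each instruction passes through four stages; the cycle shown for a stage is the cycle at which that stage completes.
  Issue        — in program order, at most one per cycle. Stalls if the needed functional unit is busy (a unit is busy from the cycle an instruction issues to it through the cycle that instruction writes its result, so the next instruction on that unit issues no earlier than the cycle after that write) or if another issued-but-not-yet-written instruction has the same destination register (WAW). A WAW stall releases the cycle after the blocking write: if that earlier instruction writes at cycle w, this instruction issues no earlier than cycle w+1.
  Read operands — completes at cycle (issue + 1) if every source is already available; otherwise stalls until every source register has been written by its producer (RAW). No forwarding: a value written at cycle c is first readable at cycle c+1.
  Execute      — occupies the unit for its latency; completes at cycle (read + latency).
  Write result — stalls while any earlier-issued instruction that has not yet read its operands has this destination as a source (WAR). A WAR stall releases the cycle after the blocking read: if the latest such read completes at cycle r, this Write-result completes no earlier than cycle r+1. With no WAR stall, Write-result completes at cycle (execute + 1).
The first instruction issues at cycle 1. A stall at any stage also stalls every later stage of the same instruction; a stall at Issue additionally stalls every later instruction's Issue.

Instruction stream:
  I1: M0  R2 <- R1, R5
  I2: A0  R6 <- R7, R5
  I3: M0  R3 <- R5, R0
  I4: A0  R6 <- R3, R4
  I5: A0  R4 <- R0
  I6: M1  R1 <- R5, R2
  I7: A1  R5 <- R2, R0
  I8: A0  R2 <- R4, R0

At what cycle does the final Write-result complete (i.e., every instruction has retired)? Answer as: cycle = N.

cycle = 28

cycle 1: I1 issues→M0
cycle 2: I1 reads | I2 issues→A0
cycle 3: I2 reads
cycle 4: I2 exec-done
cycle 5: I2 writes R6
cycle 7: I1 exec-done
cycle 8: I1 writes R2
cycle 9: I3 issues→M0
cycle 10: I3 reads | I4 issues→A0
cycle 15: I3 exec-done
cycle 16: I3 writes R3
cycle 17: I4 reads
cycle 18: I4 exec-done
cycle 19: I4 writes R6
cycle 20: I5 issues→A0
cycle 21: I5 reads | I6 issues→M1
cycle 22: I5 exec-done | I6 reads | I7 issues→A1
cycle 23: I5 writes R4 | I7 reads
cycle 24: I8 issues→A0
cycle 25: I7 exec-done | I8 reads
cycle 26: I7 writes R5 | I8 exec-done
cycle 27: I6 exec-done | I8 writes R2
cycle 28: I6 writes R1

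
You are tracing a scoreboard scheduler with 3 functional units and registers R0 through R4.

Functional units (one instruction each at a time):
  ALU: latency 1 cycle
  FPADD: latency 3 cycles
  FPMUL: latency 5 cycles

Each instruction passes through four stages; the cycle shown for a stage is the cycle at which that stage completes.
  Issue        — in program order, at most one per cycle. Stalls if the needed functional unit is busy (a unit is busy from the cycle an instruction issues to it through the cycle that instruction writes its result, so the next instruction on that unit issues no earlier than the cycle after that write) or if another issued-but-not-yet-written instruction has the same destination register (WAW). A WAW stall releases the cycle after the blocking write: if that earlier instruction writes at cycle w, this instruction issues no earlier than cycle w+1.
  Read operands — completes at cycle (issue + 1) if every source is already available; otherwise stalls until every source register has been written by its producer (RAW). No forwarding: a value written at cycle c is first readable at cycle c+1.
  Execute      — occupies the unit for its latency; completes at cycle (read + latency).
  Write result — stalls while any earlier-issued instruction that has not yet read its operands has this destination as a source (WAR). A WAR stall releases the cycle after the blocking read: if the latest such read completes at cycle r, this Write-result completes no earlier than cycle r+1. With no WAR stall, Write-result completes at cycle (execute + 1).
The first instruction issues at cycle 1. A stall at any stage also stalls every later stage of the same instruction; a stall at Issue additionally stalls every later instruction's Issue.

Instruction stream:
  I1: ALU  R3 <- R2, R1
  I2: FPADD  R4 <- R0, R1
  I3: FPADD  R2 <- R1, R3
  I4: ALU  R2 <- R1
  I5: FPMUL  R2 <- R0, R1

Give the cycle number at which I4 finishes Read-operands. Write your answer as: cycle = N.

1) issue 1, read 2, done 3, write 4
2) issue 2, read 3, done 6, write 7
3) issue 8, read 9, done 12, write 13  <struct: FPADD busy until I2 writes@7>
4) issue 14, read 15, done 16, write 17  <WAW R2: wait I3 write@13>
5) issue 18, read 19, done 24, write 25  <WAW R2: wait I4 write@17>

cycle = 15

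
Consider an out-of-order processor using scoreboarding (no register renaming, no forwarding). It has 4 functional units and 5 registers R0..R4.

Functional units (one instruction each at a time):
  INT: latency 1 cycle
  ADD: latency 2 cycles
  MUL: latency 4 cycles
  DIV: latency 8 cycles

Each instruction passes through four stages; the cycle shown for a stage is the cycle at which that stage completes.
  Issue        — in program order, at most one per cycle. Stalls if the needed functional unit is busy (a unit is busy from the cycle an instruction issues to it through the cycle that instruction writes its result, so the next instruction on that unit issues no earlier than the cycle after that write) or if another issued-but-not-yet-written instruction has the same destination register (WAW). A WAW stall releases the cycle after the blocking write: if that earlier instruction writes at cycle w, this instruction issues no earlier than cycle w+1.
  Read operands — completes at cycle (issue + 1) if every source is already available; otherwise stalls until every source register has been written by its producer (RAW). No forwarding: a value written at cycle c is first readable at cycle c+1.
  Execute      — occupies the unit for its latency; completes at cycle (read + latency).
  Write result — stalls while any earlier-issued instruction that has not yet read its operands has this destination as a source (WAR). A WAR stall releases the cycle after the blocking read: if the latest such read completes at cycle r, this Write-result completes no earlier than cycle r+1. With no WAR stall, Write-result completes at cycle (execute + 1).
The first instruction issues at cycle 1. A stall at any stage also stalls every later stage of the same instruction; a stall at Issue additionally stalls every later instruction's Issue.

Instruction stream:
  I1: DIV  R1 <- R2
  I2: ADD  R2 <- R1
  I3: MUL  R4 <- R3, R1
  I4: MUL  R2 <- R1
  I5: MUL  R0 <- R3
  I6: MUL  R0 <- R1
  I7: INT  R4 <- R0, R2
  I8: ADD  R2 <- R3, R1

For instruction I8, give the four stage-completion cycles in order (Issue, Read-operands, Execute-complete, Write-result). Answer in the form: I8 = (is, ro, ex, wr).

I8 = (34, 35, 37, 40)

t=1  issue I1 (DIV)
t=2  I1 read-ops | issue I2 (ADD)
t=3  issue I3 (MUL)
t=10  I1 finished on DIV
t=11  I1→R1
t=12  I2 read-ops | I3 read-ops
t=14  I2 finished on ADD
t=15  I2→R2
t=16  I3 finished on MUL
t=17  I3→R4
t=18  issue I4 (MUL)
t=19  I4 read-ops
t=23  I4 finished on MUL
t=24  I4→R2
t=25  issue I5 (MUL)
t=26  I5 read-ops
t=30  I5 finished on MUL
t=31  I5→R0
t=32  issue I6 (MUL)
t=33  I6 read-ops | issue I7 (INT)
t=34  issue I8 (ADD)
t=35  I8 read-ops
t=37  I6 finished on MUL | I8 finished on ADD
t=38  I6→R0
t=39  I7 read-ops
t=40  I7 finished on INT | I8→R2
t=41  I7→R4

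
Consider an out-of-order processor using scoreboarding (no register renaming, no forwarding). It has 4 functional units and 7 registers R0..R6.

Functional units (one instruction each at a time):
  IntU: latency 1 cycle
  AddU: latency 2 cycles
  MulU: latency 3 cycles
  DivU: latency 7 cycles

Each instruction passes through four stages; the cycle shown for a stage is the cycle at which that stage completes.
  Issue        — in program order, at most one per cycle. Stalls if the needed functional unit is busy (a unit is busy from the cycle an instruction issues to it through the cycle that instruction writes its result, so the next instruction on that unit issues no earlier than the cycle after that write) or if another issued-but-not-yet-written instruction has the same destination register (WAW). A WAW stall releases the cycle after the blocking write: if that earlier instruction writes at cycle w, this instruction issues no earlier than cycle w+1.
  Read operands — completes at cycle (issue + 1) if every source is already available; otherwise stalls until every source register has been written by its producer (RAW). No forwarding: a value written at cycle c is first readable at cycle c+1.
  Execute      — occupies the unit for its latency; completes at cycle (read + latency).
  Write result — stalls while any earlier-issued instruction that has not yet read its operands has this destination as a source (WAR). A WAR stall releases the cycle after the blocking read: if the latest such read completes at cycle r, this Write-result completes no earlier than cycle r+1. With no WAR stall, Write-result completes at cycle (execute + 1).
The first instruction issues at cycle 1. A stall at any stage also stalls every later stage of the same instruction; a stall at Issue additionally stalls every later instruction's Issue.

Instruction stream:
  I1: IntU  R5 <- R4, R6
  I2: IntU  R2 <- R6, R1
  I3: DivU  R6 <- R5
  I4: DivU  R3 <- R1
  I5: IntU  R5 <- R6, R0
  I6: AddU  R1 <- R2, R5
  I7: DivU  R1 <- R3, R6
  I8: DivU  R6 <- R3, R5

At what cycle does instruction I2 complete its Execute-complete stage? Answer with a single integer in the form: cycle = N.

I1: IS=1 RO=2 EX=3 WR=4
I2: IS=5 RO=6 EX=7 WR=8  [struct: IntU busy until I1 writes@4]
I3: IS=6 RO=7 EX=14 WR=15
I4: IS=16 RO=17 EX=24 WR=25  [struct: DivU busy until I3 writes@15]
I5: IS=17 RO=18 EX=19 WR=20
I6: IS=18 RO=21 EX=23 WR=24  [RAW R5: wait I5 write@20]
I7: IS=26 RO=27 EX=34 WR=35  [struct: DivU busy until I4 writes@25]
I8: IS=36 RO=37 EX=44 WR=45  [struct: DivU busy until I7 writes@35]

cycle = 7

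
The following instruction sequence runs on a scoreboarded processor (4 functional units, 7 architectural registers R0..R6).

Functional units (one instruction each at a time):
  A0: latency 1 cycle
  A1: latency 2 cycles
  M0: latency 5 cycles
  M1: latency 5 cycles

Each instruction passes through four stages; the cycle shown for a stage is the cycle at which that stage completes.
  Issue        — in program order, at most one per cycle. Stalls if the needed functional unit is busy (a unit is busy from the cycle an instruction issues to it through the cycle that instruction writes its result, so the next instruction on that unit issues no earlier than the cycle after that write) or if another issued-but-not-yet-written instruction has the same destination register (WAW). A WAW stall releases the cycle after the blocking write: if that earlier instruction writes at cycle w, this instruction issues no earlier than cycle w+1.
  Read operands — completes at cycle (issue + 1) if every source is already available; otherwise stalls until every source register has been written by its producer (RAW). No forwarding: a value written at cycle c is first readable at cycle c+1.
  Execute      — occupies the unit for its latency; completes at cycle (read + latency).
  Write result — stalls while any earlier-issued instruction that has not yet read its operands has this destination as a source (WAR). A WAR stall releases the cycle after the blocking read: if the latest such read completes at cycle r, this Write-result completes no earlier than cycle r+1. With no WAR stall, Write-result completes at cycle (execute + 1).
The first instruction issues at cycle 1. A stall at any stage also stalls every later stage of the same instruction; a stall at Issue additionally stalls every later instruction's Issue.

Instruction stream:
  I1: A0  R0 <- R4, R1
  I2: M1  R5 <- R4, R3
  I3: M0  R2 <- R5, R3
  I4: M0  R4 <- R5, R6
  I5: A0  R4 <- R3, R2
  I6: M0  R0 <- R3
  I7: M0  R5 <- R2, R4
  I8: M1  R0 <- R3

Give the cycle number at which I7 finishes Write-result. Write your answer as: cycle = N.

[1] I1 issues→A0
[2] I1 reads | I2 issues→M1
[3] I1 exec-done | I2 reads | I3 issues→M0
[4] I1 writes R0
[8] I2 exec-done
[9] I2 writes R5
[10] I3 reads
[15] I3 exec-done
[16] I3 writes R2
[17] I4 issues→M0
[18] I4 reads
[23] I4 exec-done
[24] I4 writes R4
[25] I5 issues→A0
[26] I5 reads | I6 issues→M0
[27] I5 exec-done | I6 reads
[28] I5 writes R4
[32] I6 exec-done
[33] I6 writes R0
[34] I7 issues→M0
[35] I7 reads | I8 issues→M1
[36] I8 reads
[40] I7 exec-done
[41] I7 writes R5 | I8 exec-done
[42] I8 writes R0

cycle = 41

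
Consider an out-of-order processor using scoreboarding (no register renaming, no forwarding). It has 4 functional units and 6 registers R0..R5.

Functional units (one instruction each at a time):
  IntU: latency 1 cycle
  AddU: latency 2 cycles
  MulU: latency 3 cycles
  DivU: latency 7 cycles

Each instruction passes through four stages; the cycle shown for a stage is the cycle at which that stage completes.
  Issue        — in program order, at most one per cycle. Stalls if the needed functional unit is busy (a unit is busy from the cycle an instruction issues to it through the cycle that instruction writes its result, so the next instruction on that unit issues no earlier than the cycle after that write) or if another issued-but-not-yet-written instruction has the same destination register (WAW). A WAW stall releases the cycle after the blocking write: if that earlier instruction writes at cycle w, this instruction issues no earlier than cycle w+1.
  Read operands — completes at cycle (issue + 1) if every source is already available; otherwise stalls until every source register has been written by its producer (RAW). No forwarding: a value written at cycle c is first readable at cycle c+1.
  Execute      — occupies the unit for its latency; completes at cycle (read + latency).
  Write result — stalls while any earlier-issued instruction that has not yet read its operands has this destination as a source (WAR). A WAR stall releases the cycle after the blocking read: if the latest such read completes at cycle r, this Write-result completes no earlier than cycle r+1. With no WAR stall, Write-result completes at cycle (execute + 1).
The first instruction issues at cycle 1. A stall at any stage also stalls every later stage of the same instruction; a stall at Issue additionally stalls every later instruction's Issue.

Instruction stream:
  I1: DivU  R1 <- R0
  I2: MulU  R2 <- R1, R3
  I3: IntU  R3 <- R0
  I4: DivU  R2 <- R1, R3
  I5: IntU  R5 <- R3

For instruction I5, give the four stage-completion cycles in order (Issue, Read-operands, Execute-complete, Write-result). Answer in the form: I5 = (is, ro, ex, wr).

cycle 1: I1 dispatched to DivU
cycle 2: I1 operands ready; I2 dispatched to MulU
cycle 3: I3 dispatched to IntU
cycle 4: I3 operands ready
cycle 5: I3 complete
cycle 9: I1 complete
cycle 10: R1←I1
cycle 11: I2 operands ready
cycle 12: R3←I3
cycle 14: I2 complete
cycle 15: R2←I2
cycle 16: I4 dispatched to DivU
cycle 17: I4 operands ready; I5 dispatched to IntU
cycle 18: I5 operands ready
cycle 19: I5 complete
cycle 20: R5←I5
cycle 24: I4 complete
cycle 25: R2←I4

I5 = (17, 18, 19, 20)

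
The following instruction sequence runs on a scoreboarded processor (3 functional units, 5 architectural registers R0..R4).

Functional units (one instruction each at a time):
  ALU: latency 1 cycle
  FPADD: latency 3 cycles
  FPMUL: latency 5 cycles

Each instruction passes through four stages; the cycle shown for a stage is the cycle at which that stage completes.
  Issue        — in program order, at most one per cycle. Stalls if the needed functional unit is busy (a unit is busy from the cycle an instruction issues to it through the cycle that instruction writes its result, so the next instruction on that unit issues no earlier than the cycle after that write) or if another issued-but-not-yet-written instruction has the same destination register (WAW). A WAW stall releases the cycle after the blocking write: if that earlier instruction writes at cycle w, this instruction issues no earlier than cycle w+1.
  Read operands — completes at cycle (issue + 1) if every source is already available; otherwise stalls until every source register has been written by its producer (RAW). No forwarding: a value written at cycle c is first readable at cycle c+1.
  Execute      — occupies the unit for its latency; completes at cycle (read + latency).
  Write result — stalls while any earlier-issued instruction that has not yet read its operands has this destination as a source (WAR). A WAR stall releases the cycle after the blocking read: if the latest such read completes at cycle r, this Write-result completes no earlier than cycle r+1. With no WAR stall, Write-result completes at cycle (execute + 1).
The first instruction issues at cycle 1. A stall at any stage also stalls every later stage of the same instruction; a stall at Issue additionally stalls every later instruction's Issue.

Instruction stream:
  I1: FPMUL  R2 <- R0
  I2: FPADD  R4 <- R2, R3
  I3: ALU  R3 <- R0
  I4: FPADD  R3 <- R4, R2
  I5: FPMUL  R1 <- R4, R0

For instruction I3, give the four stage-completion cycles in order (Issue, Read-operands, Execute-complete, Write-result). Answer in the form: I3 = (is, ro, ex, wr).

I3 = (3, 4, 5, 10)

[I1] 1/2/7/8
[I2] 2/9/12/13  (RAW R2: wait I1 write@8)
[I3] 3/4/5/10  (WAR R3: wait I2 read@9)
[I4] 14/15/18/19  (struct: FPADD busy until I2 writes@13)
[I5] 15/16/21/22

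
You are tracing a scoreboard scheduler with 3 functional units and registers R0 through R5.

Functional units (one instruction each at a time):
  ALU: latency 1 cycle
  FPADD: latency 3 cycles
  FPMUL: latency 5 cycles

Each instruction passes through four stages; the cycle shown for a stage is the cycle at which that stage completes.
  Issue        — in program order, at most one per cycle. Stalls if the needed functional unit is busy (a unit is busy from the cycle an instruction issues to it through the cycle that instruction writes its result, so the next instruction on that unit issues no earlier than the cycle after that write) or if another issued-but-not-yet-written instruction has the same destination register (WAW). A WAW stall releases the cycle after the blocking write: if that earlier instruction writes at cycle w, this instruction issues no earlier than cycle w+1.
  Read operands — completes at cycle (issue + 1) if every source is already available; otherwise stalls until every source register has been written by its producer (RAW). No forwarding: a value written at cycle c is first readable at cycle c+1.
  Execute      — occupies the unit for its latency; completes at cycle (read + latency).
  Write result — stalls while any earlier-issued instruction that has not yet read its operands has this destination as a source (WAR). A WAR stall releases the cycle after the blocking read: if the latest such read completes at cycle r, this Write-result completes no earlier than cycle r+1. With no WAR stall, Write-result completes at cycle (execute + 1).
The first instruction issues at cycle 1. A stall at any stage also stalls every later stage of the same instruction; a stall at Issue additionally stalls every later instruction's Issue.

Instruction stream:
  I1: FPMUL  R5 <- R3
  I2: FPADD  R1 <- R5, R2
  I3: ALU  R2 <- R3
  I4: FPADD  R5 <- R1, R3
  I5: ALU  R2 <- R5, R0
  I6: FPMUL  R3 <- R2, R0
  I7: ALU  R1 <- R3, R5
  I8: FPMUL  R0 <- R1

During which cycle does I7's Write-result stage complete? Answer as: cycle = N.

cycle = 32

[1] I1 issues→FPMUL
[2] I1 reads | I2 issues→FPADD
[3] I3 issues→ALU
[4] I3 reads
[5] I3 exec-done
[7] I1 exec-done
[8] I1 writes R5
[9] I2 reads
[10] I3 writes R2
[12] I2 exec-done
[13] I2 writes R1
[14] I4 issues→FPADD
[15] I4 reads | I5 issues→ALU
[16] I6 issues→FPMUL
[18] I4 exec-done
[19] I4 writes R5
[20] I5 reads
[21] I5 exec-done
[22] I5 writes R2
[23] I6 reads | I7 issues→ALU
[28] I6 exec-done
[29] I6 writes R3
[30] I7 reads | I8 issues→FPMUL
[31] I7 exec-done
[32] I7 writes R1
[33] I8 reads
[38] I8 exec-done
[39] I8 writes R0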